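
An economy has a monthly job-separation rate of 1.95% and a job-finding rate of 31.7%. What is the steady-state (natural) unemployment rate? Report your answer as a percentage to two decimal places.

At steady state the flows balance: s·E = f·U, so U/(E+U) = s/(s+f).
u* = 1.95 / (1.95 + 31.7) = 1.95 / 33.65 = 5.79%.

Steady-state unemployment rate ≈ 5.79%.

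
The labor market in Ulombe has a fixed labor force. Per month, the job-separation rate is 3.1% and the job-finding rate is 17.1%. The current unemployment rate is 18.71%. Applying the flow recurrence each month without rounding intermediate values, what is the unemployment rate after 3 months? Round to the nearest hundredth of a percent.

With a fixed labor force, u_{t+1} = u_t + s·(1−u_t) − f·u_t = u_t·(1−s−f) + s.
Here 1−s−f = 0.798 and s = 0.031.
u_1 = 0.187100 × 0.798 + 0.031 = 0.180306.
u_2 = 0.180306 × 0.798 + 0.031 = 0.174884.
u_3 = 0.174884 × 0.798 + 0.031 = 0.170557.

Unemployment rate after three months ≈ 17.06%.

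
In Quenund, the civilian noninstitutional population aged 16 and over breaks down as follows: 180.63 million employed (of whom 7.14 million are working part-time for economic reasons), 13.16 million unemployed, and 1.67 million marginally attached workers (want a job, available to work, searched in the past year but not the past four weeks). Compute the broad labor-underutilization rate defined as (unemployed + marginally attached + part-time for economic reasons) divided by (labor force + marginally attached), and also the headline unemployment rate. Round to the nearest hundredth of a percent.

Labor force = 180.63 + 13.16 = 193.79 million.
Numerator = 13.16 + 1.67 + 7.14 = 21.97 million.
Denominator = 193.79 + 1.67 = 195.46 million.
Broad rate = 21.97 / 195.46 = 11.24%.
Headline unemployment rate = 13.16 / 193.79 = 6.79%.

Broad underutilization rate ≈ 11.24%; headline unemployment rate ≈ 6.79%.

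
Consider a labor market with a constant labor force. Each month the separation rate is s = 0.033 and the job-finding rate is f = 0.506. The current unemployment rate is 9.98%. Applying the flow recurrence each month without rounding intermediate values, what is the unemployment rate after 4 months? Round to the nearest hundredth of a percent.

With a fixed labor force, u_{t+1} = u_t + s·(1−u_t) − f·u_t = u_t·(1−s−f) + s.
Here 1−s−f = 0.461 and s = 0.033.
u_1 = 0.099800 × 0.461 + 0.033 = 0.079008.
u_2 = 0.079008 × 0.461 + 0.033 = 0.069423.
u_3 = 0.069423 × 0.461 + 0.033 = 0.065004.
u_4 = 0.065004 × 0.461 + 0.033 = 0.062967.

Unemployment rate after four months ≈ 6.30%.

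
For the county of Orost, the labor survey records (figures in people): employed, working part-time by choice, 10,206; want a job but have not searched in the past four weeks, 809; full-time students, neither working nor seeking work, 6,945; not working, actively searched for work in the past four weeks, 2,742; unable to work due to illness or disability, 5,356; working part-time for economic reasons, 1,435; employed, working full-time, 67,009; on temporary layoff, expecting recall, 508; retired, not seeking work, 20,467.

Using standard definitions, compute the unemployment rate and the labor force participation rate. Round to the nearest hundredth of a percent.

Employed = 10,206 + 1,435 + 67,009 = 78,650 (anyone who worked, including part-time for economic reasons, counts as employed).
Unemployed = 2,742 + 508 = 3,250 (jobless and actively searching, or on temporary layoff).
Labor force = 78,650 + 3,250 = 81,900.
Not in labor force = 809 + 6,945 + 5,356 + 20,467 = 33,577 (those not working and not actively searching are outside the labor force — including those who want a job but have given up searching).
Civilian working-age population = 81,900 + 33,577 = 115,477.
Unemployment rate = 3,250 / 81,900 = 3.97%.
Labor force participation rate = 81,900 / 115,477 = 70.92%.

Unemployment rate ≈ 3.97%; labor force participation rate ≈ 70.92%.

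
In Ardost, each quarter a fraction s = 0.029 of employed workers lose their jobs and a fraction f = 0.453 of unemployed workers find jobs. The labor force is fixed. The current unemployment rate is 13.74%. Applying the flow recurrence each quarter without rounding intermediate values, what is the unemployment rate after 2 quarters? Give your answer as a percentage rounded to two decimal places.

With a fixed labor force, u_{t+1} = u_t + s·(1−u_t) − f·u_t = u_t·(1−s−f) + s.
Here 1−s−f = 0.518 and s = 0.029.
u_1 = 0.137400 × 0.518 + 0.029 = 0.100173.
u_2 = 0.100173 × 0.518 + 0.029 = 0.080890.

Unemployment rate after two quarters ≈ 8.09%.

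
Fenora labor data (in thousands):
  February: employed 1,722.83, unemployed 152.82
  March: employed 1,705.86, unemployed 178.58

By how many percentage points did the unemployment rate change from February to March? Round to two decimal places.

The unemployment rate changed by +1.33 percentage points.

February: labor force = 1,722.83 + 152.82 = 1,875.65; u = 152.82/1,875.65 = 8.15%.
March: labor force = 1,705.86 + 178.58 = 1,884.44; u = 178.58/1,884.44 = 9.48%.
Change = 9.48% − 8.15% = +1.33 pp.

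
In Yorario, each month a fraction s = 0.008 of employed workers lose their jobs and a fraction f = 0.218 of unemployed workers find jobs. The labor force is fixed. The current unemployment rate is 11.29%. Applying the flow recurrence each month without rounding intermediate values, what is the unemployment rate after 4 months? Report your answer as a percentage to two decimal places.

Unemployment rate after four months ≈ 6.32%.

With a fixed labor force, u_{t+1} = u_t + s·(1−u_t) − f·u_t = u_t·(1−s−f) + s.
Here 1−s−f = 0.774 and s = 0.008.
u_1 = 0.112900 × 0.774 + 0.008 = 0.095385.
u_2 = 0.095385 × 0.774 + 0.008 = 0.081828.
u_3 = 0.081828 × 0.774 + 0.008 = 0.071335.
u_4 = 0.071335 × 0.774 + 0.008 = 0.063213.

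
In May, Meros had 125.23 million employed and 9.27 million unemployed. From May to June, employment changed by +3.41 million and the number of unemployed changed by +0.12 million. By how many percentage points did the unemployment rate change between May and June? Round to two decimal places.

May: labor force = 125.23 + 9.27 = 134.50; u = 9.27/134.50 = 6.89%.
June: labor force = 128.64 + 9.39 = 138.03; u = 9.39/138.03 = 6.80%.
Change = 6.80% − 6.89% = −0.09 pp.

The unemployment rate changed by −0.09 percentage points.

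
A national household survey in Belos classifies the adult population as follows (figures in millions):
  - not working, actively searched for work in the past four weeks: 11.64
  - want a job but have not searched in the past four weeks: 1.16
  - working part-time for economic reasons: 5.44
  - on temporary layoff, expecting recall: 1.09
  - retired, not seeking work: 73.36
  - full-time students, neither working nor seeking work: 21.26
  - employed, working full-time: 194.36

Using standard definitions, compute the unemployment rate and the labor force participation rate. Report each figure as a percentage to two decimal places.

Unemployment rate ≈ 5.99%; labor force participation rate ≈ 68.93%.

Employed = 5.44 + 194.36 = 199.80 million (anyone who worked, including part-time for economic reasons, counts as employed).
Unemployed = 11.64 + 1.09 = 12.73 million (jobless and actively searching, or on temporary layoff).
Labor force = 199.80 + 12.73 = 212.53 million.
Not in labor force = 1.16 + 73.36 + 21.26 = 95.78 million (those not working and not actively searching are outside the labor force — including those who want a job but have given up searching).
Civilian working-age population = 212.53 + 95.78 = 308.31 million.
Unemployment rate = 12.73 / 212.53 = 5.99%.
Labor force participation rate = 212.53 / 308.31 = 68.93%.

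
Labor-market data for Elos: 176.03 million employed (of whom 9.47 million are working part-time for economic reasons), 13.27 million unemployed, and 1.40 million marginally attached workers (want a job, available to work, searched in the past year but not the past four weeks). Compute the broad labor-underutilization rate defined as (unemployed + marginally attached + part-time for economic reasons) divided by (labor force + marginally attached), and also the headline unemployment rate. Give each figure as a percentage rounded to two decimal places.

Labor force = 176.03 + 13.27 = 189.30 million.
Numerator = 13.27 + 1.40 + 9.47 = 24.14 million.
Denominator = 189.30 + 1.40 = 190.70 million.
Broad rate = 24.14 / 190.70 = 12.66%.
Headline unemployment rate = 13.27 / 189.30 = 7.01%.

Broad underutilization rate ≈ 12.66%; headline unemployment rate ≈ 7.01%.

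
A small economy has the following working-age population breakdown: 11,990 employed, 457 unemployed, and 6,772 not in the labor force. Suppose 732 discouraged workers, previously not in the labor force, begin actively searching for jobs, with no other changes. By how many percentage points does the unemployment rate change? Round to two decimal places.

The unemployment rate changes by +5.35 percentage points.

Initially, labor force = 11,990 + 457 = 12,447, so u = 457/12,447 = 3.67%.
After the change, unemployed and labor force both rise by 732 → E = 11,990, U = 1,189, labor force = 13,179.
New unemployment rate = 1,189 / 13,179 = 9.02%.
Change = 9.02% − 3.67% = +5.35 percentage points.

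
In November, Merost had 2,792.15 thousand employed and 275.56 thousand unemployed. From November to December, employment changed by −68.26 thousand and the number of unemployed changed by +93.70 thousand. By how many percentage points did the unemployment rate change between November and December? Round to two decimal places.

November: labor force = 2,792.15 + 275.56 = 3,067.71; u = 275.56/3,067.71 = 8.98%.
December: labor force = 2,723.89 + 369.26 = 3,093.15; u = 369.26/3,093.15 = 11.94%.
Change = 11.94% − 8.98% = +2.96 pp.

The unemployment rate changed by +2.96 percentage points.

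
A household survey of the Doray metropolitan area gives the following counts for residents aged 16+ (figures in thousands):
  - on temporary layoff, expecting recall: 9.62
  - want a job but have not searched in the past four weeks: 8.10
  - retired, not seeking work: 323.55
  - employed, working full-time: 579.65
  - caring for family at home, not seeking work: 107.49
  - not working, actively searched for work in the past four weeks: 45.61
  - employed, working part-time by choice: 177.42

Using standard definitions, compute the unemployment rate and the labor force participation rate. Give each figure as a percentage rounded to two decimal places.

Unemployment rate ≈ 6.80%; labor force participation rate ≈ 64.91%.

Employed = 579.65 + 177.42 = 757.07 thousand.
Unemployed = 9.62 + 45.61 = 55.23 thousand (jobless and actively searching, or on temporary layoff).
Labor force = 757.07 + 55.23 = 812.30 thousand.
Not in labor force = 8.10 + 323.55 + 107.49 = 439.14 thousand (those not working and not actively searching are outside the labor force — including those who want a job but have given up searching).
Civilian working-age population = 812.30 + 439.14 = 1,251.44 thousand.
Unemployment rate = 55.23 / 812.30 = 6.80%.
Labor force participation rate = 812.30 / 1,251.44 = 64.91%.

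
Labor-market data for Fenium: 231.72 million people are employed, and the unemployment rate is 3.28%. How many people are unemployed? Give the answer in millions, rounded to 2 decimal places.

About 7.86 million are unemployed.

Let U be the number unemployed. The labor force is E + U, and U/(E+U) = 0.0328.
So U = 0.0328 × 231.72 / (1 − 0.0328) = 7.6004 / 0.9672 ≈ 7.86 million.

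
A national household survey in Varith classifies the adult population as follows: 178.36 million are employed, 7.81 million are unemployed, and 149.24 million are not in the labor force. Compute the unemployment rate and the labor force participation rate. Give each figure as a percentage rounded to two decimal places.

Unemployment rate ≈ 4.20%; labor force participation rate ≈ 55.51%.

Labor force = employed + unemployed = 178.36 + 7.81 = 186.17 million.
Working-age population = 186.17 + 149.24 = 335.41 million.
Unemployment rate = 7.81 / 186.17 = 4.20%.
Labor force participation rate = 186.17 / 335.41 = 55.51%.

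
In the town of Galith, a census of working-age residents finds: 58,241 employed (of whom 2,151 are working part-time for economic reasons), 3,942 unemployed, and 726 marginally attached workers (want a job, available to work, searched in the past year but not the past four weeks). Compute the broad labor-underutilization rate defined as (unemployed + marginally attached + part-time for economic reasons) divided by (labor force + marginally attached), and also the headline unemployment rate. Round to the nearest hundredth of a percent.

Labor force = 58,241 + 3,942 = 62,183.
Numerator = 3,942 + 726 + 2,151 = 6,819.
Denominator = 62,183 + 726 = 62,909.
Broad rate = 6,819 / 62,909 = 10.84%.
Headline unemployment rate = 3,942 / 62,183 = 6.34%.

Broad underutilization rate ≈ 10.84%; headline unemployment rate ≈ 6.34%.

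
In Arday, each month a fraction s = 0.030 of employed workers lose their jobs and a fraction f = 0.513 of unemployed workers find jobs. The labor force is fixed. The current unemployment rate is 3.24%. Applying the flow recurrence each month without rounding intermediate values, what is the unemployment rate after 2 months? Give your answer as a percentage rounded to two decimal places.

Unemployment rate after two months ≈ 5.05%.

With a fixed labor force, u_{t+1} = u_t + s·(1−u_t) − f·u_t = u_t·(1−s−f) + s.
Here 1−s−f = 0.457 and s = 0.030.
u_1 = 0.032400 × 0.457 + 0.030 = 0.044807.
u_2 = 0.044807 × 0.457 + 0.030 = 0.050477.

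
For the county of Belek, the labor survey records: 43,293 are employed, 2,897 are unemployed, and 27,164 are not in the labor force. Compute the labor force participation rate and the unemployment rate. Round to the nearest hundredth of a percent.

Labor force participation rate ≈ 62.97%; unemployment rate ≈ 6.27%.

Labor force = employed + unemployed = 43,293 + 2,897 = 46,190.
Working-age population = 46,190 + 27,164 = 73,354.
Unemployment rate = 2,897 / 46,190 = 6.27%.
Labor force participation rate = 46,190 / 73,354 = 62.97%.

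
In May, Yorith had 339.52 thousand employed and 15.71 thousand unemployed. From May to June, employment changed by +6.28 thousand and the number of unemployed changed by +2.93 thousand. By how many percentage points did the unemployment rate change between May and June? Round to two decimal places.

The unemployment rate changed by +0.69 percentage points.

May: labor force = 339.52 + 15.71 = 355.23; u = 15.71/355.23 = 4.42%.
June: labor force = 345.80 + 18.64 = 364.44; u = 18.64/364.44 = 5.11%.
Change = 5.11% − 4.42% = +0.69 pp.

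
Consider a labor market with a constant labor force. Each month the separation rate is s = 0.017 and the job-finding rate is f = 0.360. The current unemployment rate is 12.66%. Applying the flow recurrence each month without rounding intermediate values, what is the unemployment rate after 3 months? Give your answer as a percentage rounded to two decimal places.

Unemployment rate after three months ≈ 6.48%.

With a fixed labor force, u_{t+1} = u_t + s·(1−u_t) − f·u_t = u_t·(1−s−f) + s.
Here 1−s−f = 0.623 and s = 0.017.
u_1 = 0.126600 × 0.623 + 0.017 = 0.095872.
u_2 = 0.095872 × 0.623 + 0.017 = 0.076728.
u_3 = 0.076728 × 0.623 + 0.017 = 0.064802.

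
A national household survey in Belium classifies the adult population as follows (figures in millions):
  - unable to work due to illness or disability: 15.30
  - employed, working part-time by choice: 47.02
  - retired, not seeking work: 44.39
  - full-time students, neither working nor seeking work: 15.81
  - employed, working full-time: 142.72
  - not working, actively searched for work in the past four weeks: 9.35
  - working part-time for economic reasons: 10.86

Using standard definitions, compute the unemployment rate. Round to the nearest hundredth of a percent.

Unemployment rate ≈ 4.45%.

Employed = 47.02 + 142.72 + 10.86 = 200.60 million (anyone who worked, including part-time for economic reasons, counts as employed).
Unemployed = 9.35 million.
Labor force = 200.60 + 9.35 = 209.95 million.
Unemployment rate = 9.35 / 209.95 = 4.45%.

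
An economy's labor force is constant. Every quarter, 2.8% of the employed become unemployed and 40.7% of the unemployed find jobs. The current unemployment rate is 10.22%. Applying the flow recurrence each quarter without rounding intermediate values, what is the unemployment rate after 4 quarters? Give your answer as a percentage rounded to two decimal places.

With a fixed labor force, u_{t+1} = u_t + s·(1−u_t) − f·u_t = u_t·(1−s−f) + s.
Here 1−s−f = 0.565 and s = 0.028.
u_1 = 0.102200 × 0.565 + 0.028 = 0.085743.
u_2 = 0.085743 × 0.565 + 0.028 = 0.076445.
u_3 = 0.076445 × 0.565 + 0.028 = 0.071191.
u_4 = 0.071191 × 0.565 + 0.028 = 0.068223.

Unemployment rate after four quarters ≈ 6.82%.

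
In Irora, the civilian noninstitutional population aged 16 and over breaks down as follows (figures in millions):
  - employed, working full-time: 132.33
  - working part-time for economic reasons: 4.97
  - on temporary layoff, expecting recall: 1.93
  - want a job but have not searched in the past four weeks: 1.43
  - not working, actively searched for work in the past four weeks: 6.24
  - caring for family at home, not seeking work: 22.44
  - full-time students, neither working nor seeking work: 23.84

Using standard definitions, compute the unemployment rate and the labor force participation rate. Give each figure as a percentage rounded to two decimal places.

Unemployment rate ≈ 5.62%; labor force participation rate ≈ 75.30%.

Employed = 132.33 + 4.97 = 137.30 million (anyone who worked, including part-time for economic reasons, counts as employed).
Unemployed = 1.93 + 6.24 = 8.17 million (jobless and actively searching, or on temporary layoff).
Labor force = 137.30 + 8.17 = 145.47 million.
Not in labor force = 1.43 + 22.44 + 23.84 = 47.71 million (those not working and not actively searching are outside the labor force — including those who want a job but have given up searching).
Civilian working-age population = 145.47 + 47.71 = 193.18 million.
Unemployment rate = 8.17 / 145.47 = 5.62%.
Labor force participation rate = 145.47 / 193.18 = 75.30%.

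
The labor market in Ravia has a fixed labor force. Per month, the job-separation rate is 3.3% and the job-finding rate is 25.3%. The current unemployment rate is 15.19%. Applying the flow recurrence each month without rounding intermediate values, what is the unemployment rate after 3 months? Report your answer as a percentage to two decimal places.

Unemployment rate after three months ≈ 12.87%.

With a fixed labor force, u_{t+1} = u_t + s·(1−u_t) − f·u_t = u_t·(1−s−f) + s.
Here 1−s−f = 0.714 and s = 0.033.
u_1 = 0.151900 × 0.714 + 0.033 = 0.141457.
u_2 = 0.141457 × 0.714 + 0.033 = 0.134000.
u_3 = 0.134000 × 0.714 + 0.033 = 0.128676.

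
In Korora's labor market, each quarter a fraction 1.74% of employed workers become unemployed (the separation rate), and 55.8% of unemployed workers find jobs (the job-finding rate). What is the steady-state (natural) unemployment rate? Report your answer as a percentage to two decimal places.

At steady state the flows balance: s·E = f·U, so U/(E+U) = s/(s+f).
u* = 1.74 / (1.74 + 55.8) = 1.74 / 57.54 = 3.02%.

Steady-state unemployment rate ≈ 3.02%.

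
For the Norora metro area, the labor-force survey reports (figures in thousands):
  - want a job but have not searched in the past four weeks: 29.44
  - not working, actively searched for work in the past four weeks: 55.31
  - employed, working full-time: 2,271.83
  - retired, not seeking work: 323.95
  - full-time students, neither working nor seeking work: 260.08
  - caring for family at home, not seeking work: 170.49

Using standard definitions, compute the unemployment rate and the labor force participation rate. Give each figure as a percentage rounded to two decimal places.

Employed = 2,271.83 thousand.
Unemployed = 55.31 thousand.
Labor force = 2,271.83 + 55.31 = 2,327.14 thousand.
Not in labor force = 29.44 + 323.95 + 260.08 + 170.49 = 783.96 thousand (those not working and not actively searching are outside the labor force — including those who want a job but have given up searching).
Civilian working-age population = 2,327.14 + 783.96 = 3,111.10 thousand.
Unemployment rate = 55.31 / 2,327.14 = 2.38%.
Labor force participation rate = 2,327.14 / 3,111.10 = 74.80%.

Unemployment rate ≈ 2.38%; labor force participation rate ≈ 74.80%.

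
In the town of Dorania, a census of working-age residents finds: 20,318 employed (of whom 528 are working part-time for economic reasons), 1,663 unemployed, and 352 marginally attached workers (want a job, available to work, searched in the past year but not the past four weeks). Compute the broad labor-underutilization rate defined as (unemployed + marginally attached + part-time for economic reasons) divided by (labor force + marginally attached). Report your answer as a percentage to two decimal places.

Broad underutilization rate ≈ 11.39%.

Labor force = 20,318 + 1,663 = 21,981.
Numerator = 1,663 + 352 + 528 = 2,543.
Denominator = 21,981 + 352 = 22,333.
Broad rate = 2,543 / 22,333 = 11.39%.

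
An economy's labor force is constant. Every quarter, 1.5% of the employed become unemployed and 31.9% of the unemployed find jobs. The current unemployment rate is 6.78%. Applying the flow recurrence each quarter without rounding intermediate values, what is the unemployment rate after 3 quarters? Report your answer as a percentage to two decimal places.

With a fixed labor force, u_{t+1} = u_t + s·(1−u_t) − f·u_t = u_t·(1−s−f) + s.
Here 1−s−f = 0.666 and s = 0.015.
u_1 = 0.067800 × 0.666 + 0.015 = 0.060155.
u_2 = 0.060155 × 0.666 + 0.015 = 0.055063.
u_3 = 0.055063 × 0.666 + 0.015 = 0.051672.

Unemployment rate after three quarters ≈ 5.17%.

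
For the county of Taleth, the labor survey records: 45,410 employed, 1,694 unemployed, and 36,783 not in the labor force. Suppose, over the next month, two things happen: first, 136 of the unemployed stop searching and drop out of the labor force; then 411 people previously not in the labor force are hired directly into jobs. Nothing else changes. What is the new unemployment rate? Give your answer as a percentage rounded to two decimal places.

Initially, labor force = 45,410 + 1,694 = 47,104, so u = 1,694/47,104 = 3.60%.
After the first change, unemployed and labor force both fall by 136 → E = 45,410, U = 1,558, labor force = 46,968.
After the second change, employed and labor force both rise by 411; unemployed unchanged → E = 45,821, U = 1,558, labor force = 47,379.
New unemployment rate = 1,558 / 47,379 = 3.29%.

New unemployment rate ≈ 3.29%.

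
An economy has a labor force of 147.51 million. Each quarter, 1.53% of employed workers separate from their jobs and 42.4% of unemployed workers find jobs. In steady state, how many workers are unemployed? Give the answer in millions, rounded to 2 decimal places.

Steady-state unemployment rate u* = s/(s+f) = 1.53/(1.53+42.4) = 0.034828.
Unemployed = u* × labor force = 0.034828 × 147.51 ≈ 5.14 million.

About 5.14 million are unemployed in steady state.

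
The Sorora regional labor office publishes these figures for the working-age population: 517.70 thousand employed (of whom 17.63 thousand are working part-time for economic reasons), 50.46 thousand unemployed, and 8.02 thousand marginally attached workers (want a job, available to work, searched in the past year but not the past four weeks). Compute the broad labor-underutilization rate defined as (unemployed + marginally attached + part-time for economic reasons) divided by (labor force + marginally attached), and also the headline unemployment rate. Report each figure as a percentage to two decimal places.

Labor force = 517.70 + 50.46 = 568.16 thousand.
Numerator = 50.46 + 8.02 + 17.63 = 76.11 thousand.
Denominator = 568.16 + 8.02 = 576.18 thousand.
Broad rate = 76.11 / 576.18 = 13.21%.
Headline unemployment rate = 50.46 / 568.16 = 8.88%.

Broad underutilization rate ≈ 13.21%; headline unemployment rate ≈ 8.88%.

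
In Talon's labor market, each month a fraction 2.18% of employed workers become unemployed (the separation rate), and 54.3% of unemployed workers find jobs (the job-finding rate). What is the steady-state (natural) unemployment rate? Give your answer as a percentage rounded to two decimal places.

Steady-state unemployment rate ≈ 3.86%.

At steady state the flows balance: s·E = f·U, so U/(E+U) = s/(s+f).
u* = 2.18 / (2.18 + 54.3) = 2.18 / 56.48 = 3.86%.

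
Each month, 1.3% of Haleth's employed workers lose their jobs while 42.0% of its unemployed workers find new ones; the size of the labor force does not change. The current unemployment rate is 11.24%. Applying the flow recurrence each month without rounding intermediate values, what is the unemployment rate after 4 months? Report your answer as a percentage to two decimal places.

With a fixed labor force, u_{t+1} = u_t + s·(1−u_t) − f·u_t = u_t·(1−s−f) + s.
Here 1−s−f = 0.567 and s = 0.013.
u_1 = 0.112400 × 0.567 + 0.013 = 0.076731.
u_2 = 0.076731 × 0.567 + 0.013 = 0.056506.
u_3 = 0.056506 × 0.567 + 0.013 = 0.045039.
u_4 = 0.045039 × 0.567 + 0.013 = 0.038537.

Unemployment rate after four months ≈ 3.85%.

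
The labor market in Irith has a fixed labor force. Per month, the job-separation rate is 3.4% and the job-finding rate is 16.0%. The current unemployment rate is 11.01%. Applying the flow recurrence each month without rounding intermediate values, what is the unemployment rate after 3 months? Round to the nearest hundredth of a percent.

Unemployment rate after three months ≈ 14.11%.

With a fixed labor force, u_{t+1} = u_t + s·(1−u_t) − f·u_t = u_t·(1−s−f) + s.
Here 1−s−f = 0.806 and s = 0.034.
u_1 = 0.110100 × 0.806 + 0.034 = 0.122741.
u_2 = 0.122741 × 0.806 + 0.034 = 0.132929.
u_3 = 0.132929 × 0.806 + 0.034 = 0.141141.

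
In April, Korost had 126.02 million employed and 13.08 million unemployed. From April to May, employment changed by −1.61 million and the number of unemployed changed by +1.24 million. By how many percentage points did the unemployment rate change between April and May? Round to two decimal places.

April: labor force = 126.02 + 13.08 = 139.10; u = 13.08/139.10 = 9.40%.
May: labor force = 124.41 + 14.32 = 138.73; u = 14.32/138.73 = 10.32%.
Change = 10.32% − 9.40% = +0.92 pp.

The unemployment rate changed by +0.92 percentage points.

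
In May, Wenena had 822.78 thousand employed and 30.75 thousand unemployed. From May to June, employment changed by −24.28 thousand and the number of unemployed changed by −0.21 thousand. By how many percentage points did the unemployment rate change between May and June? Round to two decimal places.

May: labor force = 822.78 + 30.75 = 853.53; u = 30.75/853.53 = 3.60%.
June: labor force = 798.50 + 30.54 = 829.04; u = 30.54/829.04 = 3.68%.
Change = 3.68% − 3.60% = +0.08 pp.

The unemployment rate changed by +0.08 percentage points.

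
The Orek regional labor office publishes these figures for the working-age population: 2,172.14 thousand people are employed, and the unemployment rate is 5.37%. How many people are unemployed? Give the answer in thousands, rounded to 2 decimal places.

About 123.26 thousand are unemployed.

Let U be the number unemployed. The labor force is E + U, and U/(E+U) = 0.0537.
So U = 0.0537 × 2,172.14 / (1 − 0.0537) = 116.6439 / 0.9463 ≈ 123.26 thousand.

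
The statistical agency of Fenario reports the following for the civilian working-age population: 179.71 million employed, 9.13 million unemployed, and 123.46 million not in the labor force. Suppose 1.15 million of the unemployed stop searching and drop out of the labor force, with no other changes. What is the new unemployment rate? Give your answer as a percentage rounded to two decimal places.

Initially, labor force = 179.71 + 9.13 = 188.84 million, so u = 9.13/188.84 = 4.83%.
After the change, unemployed and labor force both fall by 1.15 → E = 179.71, U = 7.98, labor force = 187.69 million.
New unemployment rate = 7.98 / 187.69 = 4.25%.

New unemployment rate ≈ 4.25%.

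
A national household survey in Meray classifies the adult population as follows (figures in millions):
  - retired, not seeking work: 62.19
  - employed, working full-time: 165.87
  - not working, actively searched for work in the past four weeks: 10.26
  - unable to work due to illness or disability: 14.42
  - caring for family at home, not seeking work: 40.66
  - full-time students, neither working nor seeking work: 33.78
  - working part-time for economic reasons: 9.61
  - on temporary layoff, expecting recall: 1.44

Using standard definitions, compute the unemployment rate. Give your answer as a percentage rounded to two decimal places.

Unemployment rate ≈ 6.25%.

Employed = 165.87 + 9.61 = 175.48 million (anyone who worked, including part-time for economic reasons, counts as employed).
Unemployed = 10.26 + 1.44 = 11.70 million (jobless and actively searching, or on temporary layoff).
Labor force = 175.48 + 11.70 = 187.18 million.
Unemployment rate = 11.70 / 187.18 = 6.25%.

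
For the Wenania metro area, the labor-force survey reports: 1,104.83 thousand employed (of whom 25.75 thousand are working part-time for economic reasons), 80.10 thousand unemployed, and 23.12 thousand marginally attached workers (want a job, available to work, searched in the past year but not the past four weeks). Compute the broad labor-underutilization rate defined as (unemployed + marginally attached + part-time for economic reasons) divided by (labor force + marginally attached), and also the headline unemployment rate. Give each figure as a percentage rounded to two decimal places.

Broad underutilization rate ≈ 10.68%; headline unemployment rate ≈ 6.76%.

Labor force = 1,104.83 + 80.10 = 1,184.93 thousand.
Numerator = 80.10 + 23.12 + 25.75 = 128.97 thousand.
Denominator = 1,184.93 + 23.12 = 1,208.05 thousand.
Broad rate = 128.97 / 1,208.05 = 10.68%.
Headline unemployment rate = 80.10 / 1,184.93 = 6.76%.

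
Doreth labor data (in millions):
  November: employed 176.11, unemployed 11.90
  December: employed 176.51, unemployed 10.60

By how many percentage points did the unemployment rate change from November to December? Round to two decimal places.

November: labor force = 176.11 + 11.90 = 188.01; u = 11.90/188.01 = 6.33%.
December: labor force = 176.51 + 10.60 = 187.11; u = 10.60/187.11 = 5.67%.
Change = 5.67% − 6.33% = −0.66 pp.

The unemployment rate changed by −0.66 percentage points.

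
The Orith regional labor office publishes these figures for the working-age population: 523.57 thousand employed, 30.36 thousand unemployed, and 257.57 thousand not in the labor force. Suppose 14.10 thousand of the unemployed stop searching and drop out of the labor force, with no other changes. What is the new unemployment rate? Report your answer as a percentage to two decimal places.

New unemployment rate ≈ 3.01%.

Initially, labor force = 523.57 + 30.36 = 553.93 thousand, so u = 30.36/553.93 = 5.48%.
After the change, unemployed and labor force both fall by 14.10 → E = 523.57, U = 16.26, labor force = 539.83 thousand.
New unemployment rate = 16.26 / 539.83 = 3.01%.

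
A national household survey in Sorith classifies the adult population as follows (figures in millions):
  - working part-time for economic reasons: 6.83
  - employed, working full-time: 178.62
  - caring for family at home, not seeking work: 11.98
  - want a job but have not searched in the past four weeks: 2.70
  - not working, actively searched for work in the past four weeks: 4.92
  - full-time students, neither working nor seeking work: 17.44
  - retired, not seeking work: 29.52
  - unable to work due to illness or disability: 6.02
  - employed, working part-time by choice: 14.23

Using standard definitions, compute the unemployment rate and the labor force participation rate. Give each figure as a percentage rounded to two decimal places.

Employed = 6.83 + 178.62 + 14.23 = 199.68 million (anyone who worked, including part-time for economic reasons, counts as employed).
Unemployed = 4.92 million.
Labor force = 199.68 + 4.92 = 204.60 million.
Not in labor force = 11.98 + 2.70 + 17.44 + 29.52 + 6.02 = 67.66 million (those not working and not actively searching are outside the labor force — including those who want a job but have given up searching).
Civilian working-age population = 204.60 + 67.66 = 272.26 million.
Unemployment rate = 4.92 / 204.60 = 2.40%.
Labor force participation rate = 204.60 / 272.26 = 75.15%.

Unemployment rate ≈ 2.40%; labor force participation rate ≈ 75.15%.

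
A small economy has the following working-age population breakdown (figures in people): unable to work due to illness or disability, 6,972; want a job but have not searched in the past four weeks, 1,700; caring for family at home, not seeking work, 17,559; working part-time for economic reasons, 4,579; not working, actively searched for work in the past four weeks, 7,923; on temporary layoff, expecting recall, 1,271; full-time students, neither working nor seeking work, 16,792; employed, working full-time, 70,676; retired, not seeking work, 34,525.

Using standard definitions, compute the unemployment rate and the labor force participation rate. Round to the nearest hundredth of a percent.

Employed = 4,579 + 70,676 = 75,255 (anyone who worked, including part-time for economic reasons, counts as employed).
Unemployed = 7,923 + 1,271 = 9,194 (jobless and actively searching, or on temporary layoff).
Labor force = 75,255 + 9,194 = 84,449.
Not in labor force = 6,972 + 1,700 + 17,559 + 16,792 + 34,525 = 77,548 (those not working and not actively searching are outside the labor force — including those who want a job but have given up searching).
Civilian working-age population = 84,449 + 77,548 = 161,997.
Unemployment rate = 9,194 / 84,449 = 10.89%.
Labor force participation rate = 84,449 / 161,997 = 52.13%.

Unemployment rate ≈ 10.89%; labor force participation rate ≈ 52.13%.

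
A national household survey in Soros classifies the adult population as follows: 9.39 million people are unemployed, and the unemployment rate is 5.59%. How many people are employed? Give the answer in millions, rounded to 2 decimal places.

Labor force = U / u = 9.39 / 0.0559 ≈ 167.98 million.
Employed = labor force − unemployed = 167.98 − 9.39 = 158.59 million.

About 158.59 million are employed.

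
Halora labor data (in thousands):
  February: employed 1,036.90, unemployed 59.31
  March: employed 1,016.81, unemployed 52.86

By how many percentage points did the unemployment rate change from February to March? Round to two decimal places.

The unemployment rate changed by −0.47 percentage points.

February: labor force = 1,036.90 + 59.31 = 1,096.21; u = 59.31/1,096.21 = 5.41%.
March: labor force = 1,016.81 + 52.86 = 1,069.67; u = 52.86/1,069.67 = 4.94%.
Change = 4.94% − 5.41% = −0.47 pp.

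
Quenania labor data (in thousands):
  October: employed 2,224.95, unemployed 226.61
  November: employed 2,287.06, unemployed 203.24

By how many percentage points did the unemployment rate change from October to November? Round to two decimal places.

The unemployment rate changed by −1.08 percentage points.

October: labor force = 2,224.95 + 226.61 = 2,451.56; u = 226.61/2,451.56 = 9.24%.
November: labor force = 2,287.06 + 203.24 = 2,490.30; u = 203.24/2,490.30 = 8.16%.
Change = 8.16% − 9.24% = −1.08 pp.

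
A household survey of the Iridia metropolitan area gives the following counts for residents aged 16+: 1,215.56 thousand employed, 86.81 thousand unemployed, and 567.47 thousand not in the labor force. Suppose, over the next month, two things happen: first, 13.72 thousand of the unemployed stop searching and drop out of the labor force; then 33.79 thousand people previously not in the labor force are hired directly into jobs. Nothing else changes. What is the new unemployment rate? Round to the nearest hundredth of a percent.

New unemployment rate ≈ 5.53%.

Initially, labor force = 1,215.56 + 86.81 = 1,302.37 thousand, so u = 86.81/1,302.37 = 6.67%.
After the first change, unemployed and labor force both fall by 13.72 → E = 1,215.56, U = 73.09, labor force = 1,288.65 thousand.
After the second change, employed and labor force both rise by 33.79; unemployed unchanged → E = 1,249.35, U = 73.09, labor force = 1,322.44 thousand.
New unemployment rate = 73.09 / 1,322.44 = 5.53%.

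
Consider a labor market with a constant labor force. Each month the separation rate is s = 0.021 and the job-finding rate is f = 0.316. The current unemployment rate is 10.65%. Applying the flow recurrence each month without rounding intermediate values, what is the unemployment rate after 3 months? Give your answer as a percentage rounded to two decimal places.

Unemployment rate after three months ≈ 7.52%.

With a fixed labor force, u_{t+1} = u_t + s·(1−u_t) − f·u_t = u_t·(1−s−f) + s.
Here 1−s−f = 0.663 and s = 0.021.
u_1 = 0.106500 × 0.663 + 0.021 = 0.091610.
u_2 = 0.091610 × 0.663 + 0.021 = 0.081737.
u_3 = 0.081737 × 0.663 + 0.021 = 0.075192.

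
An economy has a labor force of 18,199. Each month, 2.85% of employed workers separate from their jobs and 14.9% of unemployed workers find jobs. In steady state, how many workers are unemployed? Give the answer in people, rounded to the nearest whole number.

About 2,922 are unemployed in steady state.

Steady-state unemployment rate u* = s/(s+f) = 2.85/(2.85+14.9) = 0.160563.
Unemployed = u* × labor force = 0.160563 × 18,199 ≈ 2,922.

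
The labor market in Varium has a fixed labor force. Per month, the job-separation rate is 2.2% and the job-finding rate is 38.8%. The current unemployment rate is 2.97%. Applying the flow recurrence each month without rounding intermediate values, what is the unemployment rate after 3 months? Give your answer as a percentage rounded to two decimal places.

With a fixed labor force, u_{t+1} = u_t + s·(1−u_t) − f·u_t = u_t·(1−s−f) + s.
Here 1−s−f = 0.590 and s = 0.022.
u_1 = 0.029700 × 0.590 + 0.022 = 0.039523.
u_2 = 0.039523 × 0.590 + 0.022 = 0.045319.
u_3 = 0.045319 × 0.590 + 0.022 = 0.048738.

Unemployment rate after three months ≈ 4.87%.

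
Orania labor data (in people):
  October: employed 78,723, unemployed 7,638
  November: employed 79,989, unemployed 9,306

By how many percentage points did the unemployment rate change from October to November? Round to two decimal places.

The unemployment rate changed by +1.58 percentage points.

October: labor force = 78,723 + 7,638 = 86,361; u = 7,638/86,361 = 8.84%.
November: labor force = 79,989 + 9,306 = 89,295; u = 9,306/89,295 = 10.42%.
Change = 10.42% − 8.84% = +1.58 pp.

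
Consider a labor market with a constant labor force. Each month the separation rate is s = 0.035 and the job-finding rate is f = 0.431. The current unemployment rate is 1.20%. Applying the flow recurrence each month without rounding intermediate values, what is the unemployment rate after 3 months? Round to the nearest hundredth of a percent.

Unemployment rate after three months ≈ 6.55%.

With a fixed labor force, u_{t+1} = u_t + s·(1−u_t) − f·u_t = u_t·(1−s−f) + s.
Here 1−s−f = 0.534 and s = 0.035.
u_1 = 0.012000 × 0.534 + 0.035 = 0.041408.
u_2 = 0.041408 × 0.534 + 0.035 = 0.057112.
u_3 = 0.057112 × 0.534 + 0.035 = 0.065498.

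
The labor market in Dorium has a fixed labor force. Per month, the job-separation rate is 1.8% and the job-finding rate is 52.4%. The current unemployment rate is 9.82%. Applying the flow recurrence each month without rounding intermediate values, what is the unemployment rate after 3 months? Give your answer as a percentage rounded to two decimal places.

With a fixed labor force, u_{t+1} = u_t + s·(1−u_t) − f·u_t = u_t·(1−s−f) + s.
Here 1−s−f = 0.458 and s = 0.018.
u_1 = 0.098200 × 0.458 + 0.018 = 0.062976.
u_2 = 0.062976 × 0.458 + 0.018 = 0.046843.
u_3 = 0.046843 × 0.458 + 0.018 = 0.039454.

Unemployment rate after three months ≈ 3.95%.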